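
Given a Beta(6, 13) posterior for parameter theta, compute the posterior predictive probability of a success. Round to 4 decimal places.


For a Beta-Bernoulli model, the predictive probability is the mean:
P(success) = 6/(6+13) = 6/19 = 0.3158

0.3158


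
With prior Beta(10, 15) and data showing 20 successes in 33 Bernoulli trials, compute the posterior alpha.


Conjugate update: alpha_posterior = alpha_prior + k
= 10 + 20 = 30

30


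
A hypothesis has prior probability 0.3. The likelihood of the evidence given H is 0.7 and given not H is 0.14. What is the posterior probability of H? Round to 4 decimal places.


Using Bayes' theorem:
P(E) = 0.3 * 0.7 + 0.7 * 0.14
P(E) = 0.308
P(H|E) = (0.3 * 0.7) / 0.308 = 0.6818

0.6818


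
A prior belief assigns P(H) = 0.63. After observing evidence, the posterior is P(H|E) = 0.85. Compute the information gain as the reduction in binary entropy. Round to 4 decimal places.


H(prior) = -0.63*log2(0.63) - 0.37*log2(0.37)
= 0.9507
H(post) = -0.85*log2(0.85) - 0.15*log2(0.15)
= 0.6098
IG = 0.9507 - 0.6098 = 0.3408

0.3408


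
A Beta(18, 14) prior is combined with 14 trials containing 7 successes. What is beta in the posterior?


In conjugate updating:
beta_posterior = beta_prior + (n - k)
= 14 + (14 - 7)
= 14 + 7 = 21

21


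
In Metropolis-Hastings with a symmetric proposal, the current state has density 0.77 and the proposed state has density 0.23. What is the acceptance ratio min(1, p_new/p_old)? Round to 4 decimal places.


Ratio = p_new / p_old = 0.23 / 0.77 = 0.2987
Acceptance = min(1, 0.2987) = 0.2987

0.2987


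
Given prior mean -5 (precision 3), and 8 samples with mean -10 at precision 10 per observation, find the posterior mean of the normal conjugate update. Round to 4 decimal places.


The posterior mean is a precision-weighted average of prior and data.
Post. prec. = 3 + 80 = 83
Post. mean = (-15 + -800)/83 = -815/83 = -9.8193

-9.8193


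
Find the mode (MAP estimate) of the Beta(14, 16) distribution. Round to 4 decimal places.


For Beta(a,b) with a,b > 1:
Mode = (a-1)/(a+b-2) = (14-1)/(30-2)
= 13/28 = 0.4643

0.4643


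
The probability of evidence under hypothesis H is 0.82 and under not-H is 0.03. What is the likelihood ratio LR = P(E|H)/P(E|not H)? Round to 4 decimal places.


LR = 0.82 / 0.03
= 27.3333

27.3333


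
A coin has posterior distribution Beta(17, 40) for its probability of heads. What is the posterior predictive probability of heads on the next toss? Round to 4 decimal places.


Posterior predictive = E[theta] = alpha/(alpha+beta)
= 17/57
= 0.2982

0.2982


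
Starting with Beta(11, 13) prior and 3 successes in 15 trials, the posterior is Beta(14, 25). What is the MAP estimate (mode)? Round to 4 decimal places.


The mode of Beta(a, b) when a > 1 and b > 1 is (a-1)/(a+b-2)
= (14 - 1) / (14 + 25 - 2)
= 13 / 37
= 0.3514

0.3514


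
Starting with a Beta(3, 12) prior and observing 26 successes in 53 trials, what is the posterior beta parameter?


Posterior beta = prior beta + failures
Failures = 53 - 26 = 27
beta_post = 12 + 27 = 39

39


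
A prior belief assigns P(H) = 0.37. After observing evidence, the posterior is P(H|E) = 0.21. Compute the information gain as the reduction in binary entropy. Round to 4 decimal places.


H(prior) = -0.37*log2(0.37) - 0.63*log2(0.63)
= 0.9507
H(post) = -0.21*log2(0.21) - 0.79*log2(0.79)
= 0.7415
IG = 0.9507 - 0.7415 = 0.2092

0.2092


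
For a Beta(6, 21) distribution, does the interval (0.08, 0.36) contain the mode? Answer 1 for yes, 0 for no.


Mode of Beta(a,b) = (a-1)/(a+b-2)
= (6-1)/(6+21-2) = 0.2
Check: 0.08 <= 0.2 <= 0.36?
Result: 1

1


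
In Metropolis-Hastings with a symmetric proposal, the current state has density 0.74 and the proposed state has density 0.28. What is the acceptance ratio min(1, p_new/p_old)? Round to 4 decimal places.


Ratio = p_new / p_old = 0.28 / 0.74 = 0.3784
Acceptance = min(1, 0.3784) = 0.3784

0.3784


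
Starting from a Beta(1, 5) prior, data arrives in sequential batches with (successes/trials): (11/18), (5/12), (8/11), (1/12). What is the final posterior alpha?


In sequential Bayesian updating, we sum all successes.
Total successes = 25
Final alpha = 1 + 25 = 26

26


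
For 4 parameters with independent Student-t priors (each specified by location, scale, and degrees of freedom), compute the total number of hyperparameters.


A Student-t prior has 3 hyperparameters per parameter.
Total = 4 * 3 = 12

12


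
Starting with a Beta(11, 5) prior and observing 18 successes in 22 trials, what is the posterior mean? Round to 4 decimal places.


Posterior parameters: alpha = 11 + 18 = 29
beta = 5 + 4 = 9
Posterior mean = alpha / (alpha + beta) = 29 / 38
= 0.7632

0.7632


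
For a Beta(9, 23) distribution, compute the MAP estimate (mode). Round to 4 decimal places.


MAP = mode = (a-1)/(a+b-2)
= (9-1)/(9+23-2)
= 8/30 = 0.2667

0.2667


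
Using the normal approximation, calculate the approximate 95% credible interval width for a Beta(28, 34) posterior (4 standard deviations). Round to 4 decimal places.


Var(Beta) = 28*34/(62^2 * 63) = 0.0039
SD = 0.0627
Width ~ 4*SD = 0.2508

0.2508


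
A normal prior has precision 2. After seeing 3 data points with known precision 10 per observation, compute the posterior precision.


In the conjugate normal model, precisions add:
tau_posterior = tau_prior + n * tau_data
= 2 + 3*10 = 32

32


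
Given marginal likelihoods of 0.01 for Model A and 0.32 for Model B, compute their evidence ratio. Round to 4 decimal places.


Ratio = ML(A) / ML(B) = 0.01/0.32
= 0.0312

0.0312


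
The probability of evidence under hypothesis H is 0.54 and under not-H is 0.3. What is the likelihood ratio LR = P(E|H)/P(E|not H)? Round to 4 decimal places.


LR = 0.54 / 0.3
= 1.8

1.8


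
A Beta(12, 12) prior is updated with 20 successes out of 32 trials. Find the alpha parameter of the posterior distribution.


In the Beta-Binomial conjugate update:
alpha_post = alpha_prior + successes
= 12 + 20
= 32

32


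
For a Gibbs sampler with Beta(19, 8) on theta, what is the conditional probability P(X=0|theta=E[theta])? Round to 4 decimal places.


E[theta] = 19/(19+8) = 0.7037
P(X=0|theta) = 1 - theta = 0.2963

0.2963


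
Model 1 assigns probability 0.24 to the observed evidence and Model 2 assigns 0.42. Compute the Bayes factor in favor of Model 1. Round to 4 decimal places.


BF = P(data|M1) / P(data|M2)
= 0.24 / 0.42 = 0.5714

0.5714


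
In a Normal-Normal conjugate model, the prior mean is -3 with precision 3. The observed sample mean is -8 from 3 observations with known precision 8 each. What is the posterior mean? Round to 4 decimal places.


Posterior precision = tau0 + n*tau = 3 + 3*8 = 27
Posterior mean = (tau0*mu0 + n*tau*xbar) / posterior_precision
= (3*-3 + 3*8*-8) / 27
= -201 / 27 = -7.4444

-7.4444


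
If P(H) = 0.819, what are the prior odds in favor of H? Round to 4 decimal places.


Prior odds = P(H) / (1 - P(H))
= 0.819 / 0.181
= 4.5249

4.5249


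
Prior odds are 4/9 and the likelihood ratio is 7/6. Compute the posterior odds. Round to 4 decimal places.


Posterior odds = prior odds * likelihood ratio
= (4/9) * (7/6)
= 28 / 54
= 0.5185

0.5185


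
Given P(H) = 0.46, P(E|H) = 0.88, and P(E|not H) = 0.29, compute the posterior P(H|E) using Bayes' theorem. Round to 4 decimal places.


By Bayes' theorem: P(H|E) = P(E|H)*P(H) / P(E)
P(E) = P(E|H)*P(H) + P(E|not H)*P(not H)
P(E) = 0.88*0.46 + 0.29*0.54 = 0.5614
P(H|E) = 0.88*0.46 / 0.5614 = 0.7211

0.7211


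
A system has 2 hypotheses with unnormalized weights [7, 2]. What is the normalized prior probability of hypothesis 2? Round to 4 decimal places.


The normalized prior is the weight divided by the total.
Total weight = 9
P(H2) = 2 / 9 = 0.2222

0.2222


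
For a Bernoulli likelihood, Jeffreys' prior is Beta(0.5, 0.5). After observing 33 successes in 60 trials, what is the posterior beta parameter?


Jeffreys' prior for Bernoulli is Beta(0.5, 0.5).
Posterior is Beta(0.5 + k, 0.5 + n - k).
Posterior beta = 0.5 + (n - k) = 0.5 + 27 = 27.5

27.5


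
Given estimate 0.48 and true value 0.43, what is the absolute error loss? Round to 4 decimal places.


Absolute error = |estimate - true|
= |0.05| = 0.05

0.05


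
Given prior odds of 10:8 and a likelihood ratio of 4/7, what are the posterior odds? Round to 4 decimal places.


Posterior odds = prior odds * LR
Prior odds = 10/8 = 1.25
LR = 4/7 = 0.5714
Posterior odds = 1.25 * 0.5714 = 0.7143

0.7143


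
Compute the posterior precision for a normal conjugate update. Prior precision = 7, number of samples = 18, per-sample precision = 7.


tau_post = tau_0 + n * tau
= 7 + 18 * 7 = 133

133


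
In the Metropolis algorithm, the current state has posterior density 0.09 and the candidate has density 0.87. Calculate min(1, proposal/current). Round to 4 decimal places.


Ratio = 0.87/0.09 = 9.6667
Acceptance probability = min(1, 9.6667)
= 1.0

1.0


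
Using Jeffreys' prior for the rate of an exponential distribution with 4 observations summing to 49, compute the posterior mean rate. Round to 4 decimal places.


Jeffreys' prior leads to posterior Gamma(4, 49).
Mean = 4/49 = 0.0816

0.0816


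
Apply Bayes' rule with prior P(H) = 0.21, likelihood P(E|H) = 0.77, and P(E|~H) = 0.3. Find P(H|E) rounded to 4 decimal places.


Step 1: Compute marginal P(E) = P(E|H)P(H) + P(E|~H)P(~H)
= 0.77*0.21 + 0.3*0.79 = 0.3987
Step 2: P(H|E) = P(E|H)P(H)/P(E) = 0.1617/0.3987
= 0.4056

0.4056


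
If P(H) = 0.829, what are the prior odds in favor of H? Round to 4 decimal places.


Prior odds = P(H) / (1 - P(H))
= 0.829 / 0.171
= 4.848

4.848


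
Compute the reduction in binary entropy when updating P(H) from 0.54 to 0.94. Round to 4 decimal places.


H_before = -p*log2(p) - (1-p)*log2(1-p) for p=0.54: 0.9954
H_after for p=0.94: 0.3274
Reduction = 0.9954 - 0.3274 = 0.6679

0.6679


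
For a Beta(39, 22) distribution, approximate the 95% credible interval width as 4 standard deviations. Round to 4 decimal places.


Variance of Beta(a,b) = ab / ((a+b)^2 * (a+b+1))
= 39*22 / ((61)^2 * 62)
= 0.0037
SD = sqrt(0.0037) = 0.061
Width = 4 * SD = 0.2439

0.2439


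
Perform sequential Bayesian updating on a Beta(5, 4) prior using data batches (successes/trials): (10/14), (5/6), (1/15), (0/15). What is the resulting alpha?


Accumulate successes: 16
Posterior alpha = prior alpha + sum of successes
= 5 + 16 = 21

21


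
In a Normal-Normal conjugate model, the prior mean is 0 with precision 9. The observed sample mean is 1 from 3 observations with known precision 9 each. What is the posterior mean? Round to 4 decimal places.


Posterior precision = tau0 + n*tau = 9 + 3*9 = 36
Posterior mean = (tau0*mu0 + n*tau*xbar) / posterior_precision
= (9*0 + 3*9*1) / 36
= 27 / 36 = 0.75

0.75


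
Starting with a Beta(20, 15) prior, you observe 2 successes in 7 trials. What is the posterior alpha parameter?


For a Beta-Binomial conjugate model:
Posterior alpha = prior alpha + number of successes
= 20 + 2 = 22

22


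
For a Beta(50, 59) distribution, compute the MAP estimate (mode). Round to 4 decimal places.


MAP = mode = (a-1)/(a+b-2)
= (50-1)/(50+59-2)
= 49/107 = 0.4579

0.4579


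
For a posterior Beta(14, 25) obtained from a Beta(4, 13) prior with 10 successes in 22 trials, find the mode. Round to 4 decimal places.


Mode = (alpha - 1) / (alpha + beta - 2)
= 13 / 37
= 0.3514

0.3514


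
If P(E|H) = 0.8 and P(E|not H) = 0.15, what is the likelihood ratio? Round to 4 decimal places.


Likelihood ratio = P(E|H) / P(E|not H)
= 0.8 / 0.15
= 5.3333

5.3333


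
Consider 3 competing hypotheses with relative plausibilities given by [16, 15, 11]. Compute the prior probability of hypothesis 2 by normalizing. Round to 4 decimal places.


Sum of weights = 16 + 15 + 11 = 42
Normalized prior for H2 = 15 / 42
= 0.3571

0.3571


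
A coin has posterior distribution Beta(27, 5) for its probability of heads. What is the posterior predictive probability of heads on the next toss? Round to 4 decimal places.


Posterior predictive = E[theta] = alpha/(alpha+beta)
= 27/32
= 0.8438

0.8438


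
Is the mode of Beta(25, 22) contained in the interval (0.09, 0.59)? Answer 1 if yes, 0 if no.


Mode = (a-1)/(a+b-2) = 24/45 = 0.5333
Interval: (0.09, 0.59)
Contains mode? 1

1


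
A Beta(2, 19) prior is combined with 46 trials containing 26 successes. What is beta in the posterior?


In conjugate updating:
beta_posterior = beta_prior + (n - k)
= 19 + (46 - 26)
= 19 + 20 = 39

39


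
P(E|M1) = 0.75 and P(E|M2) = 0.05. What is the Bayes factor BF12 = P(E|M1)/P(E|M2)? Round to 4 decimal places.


Bayes factor BF12 = P(E|M1) / P(E|M2)
= 0.75 / 0.05
= 15.0

15.0


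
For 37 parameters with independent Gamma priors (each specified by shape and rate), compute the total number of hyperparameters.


A Gamma prior has 2 hyperparameters per parameter.
Total = 37 * 2 = 74

74


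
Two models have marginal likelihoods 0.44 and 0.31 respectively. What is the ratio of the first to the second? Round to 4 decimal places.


Evidence ratio = 0.44 / 0.31
= 1.4194

1.4194


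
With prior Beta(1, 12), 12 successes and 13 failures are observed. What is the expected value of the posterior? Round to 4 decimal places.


Posterior = Beta(13, 25)
E[theta] = alpha/(alpha+beta)
= 13/38 = 0.3421

0.3421


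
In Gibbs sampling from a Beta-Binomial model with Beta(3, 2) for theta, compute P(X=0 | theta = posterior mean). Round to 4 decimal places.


Posterior mean = alpha/(alpha+beta) = 3/5 = 0.6
P(X=0|theta=mean) = 1 - theta = 0.4

0.4


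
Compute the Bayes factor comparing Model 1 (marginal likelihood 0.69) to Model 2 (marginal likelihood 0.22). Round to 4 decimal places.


BF12 = marginal likelihood of M1 / marginal likelihood of M2
= 0.69/0.22
= 3.1364

3.1364


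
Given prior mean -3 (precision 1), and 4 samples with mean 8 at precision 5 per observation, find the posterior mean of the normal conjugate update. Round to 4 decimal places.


The posterior mean is a precision-weighted average of prior and data.
Post. prec. = 1 + 20 = 21
Post. mean = (-3 + 160)/21 = 157/21 = 7.4762

7.4762


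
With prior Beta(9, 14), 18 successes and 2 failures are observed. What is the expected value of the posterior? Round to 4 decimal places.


Posterior = Beta(27, 16)
E[theta] = alpha/(alpha+beta)
= 27/43 = 0.6279

0.6279


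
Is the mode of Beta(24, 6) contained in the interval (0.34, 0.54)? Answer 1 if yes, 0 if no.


Mode = (a-1)/(a+b-2) = 23/28 = 0.8214
Interval: (0.34, 0.54)
Contains mode? 0

0


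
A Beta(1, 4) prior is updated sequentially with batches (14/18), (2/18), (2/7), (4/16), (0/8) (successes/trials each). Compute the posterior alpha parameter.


Sequential conjugate updating is equivalent to a single batch update.
Total successes across all batches = 22
alpha_posterior = alpha_prior + total_successes = 1 + 22
= 23

23


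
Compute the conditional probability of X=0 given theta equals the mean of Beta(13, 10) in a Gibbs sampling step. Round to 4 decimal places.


Mean of Beta(13, 10) = 0.5652
P(X=0 | theta=0.5652) = 0.4348

0.4348


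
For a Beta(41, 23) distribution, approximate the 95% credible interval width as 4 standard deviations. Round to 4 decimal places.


Variance of Beta(a,b) = ab / ((a+b)^2 * (a+b+1))
= 41*23 / ((64)^2 * 65)
= 0.0035
SD = sqrt(0.0035) = 0.0595
Width = 4 * SD = 0.2381

0.2381


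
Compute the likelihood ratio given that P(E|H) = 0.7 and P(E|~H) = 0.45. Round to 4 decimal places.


LR = P(E|H) / P(E|~H)
= 0.7 / 0.45 = 1.5556

1.5556


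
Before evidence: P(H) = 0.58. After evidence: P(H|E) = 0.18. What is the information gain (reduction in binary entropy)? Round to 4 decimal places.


Prior entropy = 0.9815
Posterior entropy = 0.6801
Information gain = 0.9815 - 0.6801 = 0.3014

0.3014


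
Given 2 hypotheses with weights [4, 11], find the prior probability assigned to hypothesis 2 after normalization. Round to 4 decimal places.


To normalize, divide each weight by the sum of all weights.
Sum = 15
Prior(H2) = 11/15 = 0.7333

0.7333


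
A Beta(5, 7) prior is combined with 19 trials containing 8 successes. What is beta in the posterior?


In conjugate updating:
beta_posterior = beta_prior + (n - k)
= 7 + (19 - 8)
= 7 + 11 = 18

18


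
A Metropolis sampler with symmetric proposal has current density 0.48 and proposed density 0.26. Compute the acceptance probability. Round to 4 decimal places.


For symmetric proposals, acceptance = min(1, pi(x*)/pi(x))
= min(1, 0.26/0.48)
= min(1, 0.5417) = 0.5417

0.5417


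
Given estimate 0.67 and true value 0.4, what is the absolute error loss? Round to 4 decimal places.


Absolute error = |estimate - true|
= |0.27| = 0.27

0.27


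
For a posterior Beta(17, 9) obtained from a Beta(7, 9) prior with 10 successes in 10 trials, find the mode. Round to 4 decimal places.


Mode = (alpha - 1) / (alpha + beta - 2)
= 16 / 24
= 0.6667

0.6667


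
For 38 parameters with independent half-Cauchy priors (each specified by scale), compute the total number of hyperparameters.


A half-Cauchy prior has 1 hyperparameter per parameter.
Total = 38 * 1 = 38

38


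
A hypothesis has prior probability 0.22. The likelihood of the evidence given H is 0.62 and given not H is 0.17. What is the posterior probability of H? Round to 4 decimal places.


Using Bayes' theorem:
P(E) = 0.22 * 0.62 + 0.78 * 0.17
P(E) = 0.269
P(H|E) = (0.22 * 0.62) / 0.269 = 0.5071

0.5071


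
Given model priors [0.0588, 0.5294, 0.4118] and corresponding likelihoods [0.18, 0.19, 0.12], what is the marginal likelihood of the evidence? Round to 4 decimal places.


P(E) = sum_i P(M_i) P(E|M_i)
= 0.0106 + 0.1006 + 0.0494
= 0.1606

0.1606


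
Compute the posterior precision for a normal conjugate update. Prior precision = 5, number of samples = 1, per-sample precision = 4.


tau_post = tau_0 + n * tau
= 5 + 1 * 4 = 9

9


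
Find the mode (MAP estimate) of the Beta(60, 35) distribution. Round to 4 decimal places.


For Beta(a,b) with a,b > 1:
Mode = (a-1)/(a+b-2) = (60-1)/(95-2)
= 59/93 = 0.6344

0.6344


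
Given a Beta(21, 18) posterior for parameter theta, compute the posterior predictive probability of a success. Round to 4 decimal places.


For a Beta-Bernoulli model, the predictive probability is the mean:
P(success) = 21/(21+18) = 21/39 = 0.5385

0.5385


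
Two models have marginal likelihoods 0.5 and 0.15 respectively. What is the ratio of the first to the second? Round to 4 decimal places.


Evidence ratio = 0.5 / 0.15
= 3.3333

3.3333


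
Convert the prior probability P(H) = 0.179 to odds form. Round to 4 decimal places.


P(not H) = 1 - 0.179 = 0.821
Odds = 0.179 / 0.821 = 0.218

0.218


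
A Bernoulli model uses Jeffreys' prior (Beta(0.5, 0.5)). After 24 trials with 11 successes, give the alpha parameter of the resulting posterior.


Posterior = Beta(prior_alpha + successes, prior_beta + failures)
= Beta(0.5 + 11, 0.5 + 13)
Posterior alpha = 0.5 + k = 0.5 + 11 = 11.5

11.5


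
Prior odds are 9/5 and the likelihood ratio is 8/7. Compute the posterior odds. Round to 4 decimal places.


Posterior odds = prior odds * likelihood ratio
= (9/5) * (8/7)
= 72 / 35
= 2.0571

2.0571


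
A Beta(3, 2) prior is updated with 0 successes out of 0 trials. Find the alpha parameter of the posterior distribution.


In the Beta-Binomial conjugate update:
alpha_post = alpha_prior + successes
= 3 + 0
= 3

3


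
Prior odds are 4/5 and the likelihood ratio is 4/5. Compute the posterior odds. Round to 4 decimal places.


Posterior odds = prior odds * likelihood ratio
= (4/5) * (4/5)
= 16 / 25
= 0.64

0.64


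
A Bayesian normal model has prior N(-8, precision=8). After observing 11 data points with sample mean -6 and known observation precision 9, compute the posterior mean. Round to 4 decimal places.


Posterior mean = (prior_precision * prior_mean + n * data_precision * data_mean) / (prior_precision + n * data_precision)
Numerator = 8*-8 + 11*9*-6 = -658
Denominator = 8 + 11*9 = 107
Posterior mean = -6.1495

-6.1495


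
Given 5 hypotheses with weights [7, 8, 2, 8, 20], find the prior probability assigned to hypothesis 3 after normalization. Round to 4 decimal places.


To normalize, divide each weight by the sum of all weights.
Sum = 45
Prior(H3) = 2/45 = 0.0444

0.0444


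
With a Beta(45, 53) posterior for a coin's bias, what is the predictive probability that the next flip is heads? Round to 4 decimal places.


The predictive probability equals the posterior mean.
P(next = heads) = alpha / (alpha + beta)
= 45 / 98 = 0.4592

0.4592


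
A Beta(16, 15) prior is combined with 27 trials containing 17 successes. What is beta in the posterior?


In conjugate updating:
beta_posterior = beta_prior + (n - k)
= 15 + (27 - 17)
= 15 + 10 = 25

25


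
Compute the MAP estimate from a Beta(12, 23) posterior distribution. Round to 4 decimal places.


MAP = mode of Beta distribution
= (alpha - 1)/(alpha + beta - 2)
= (12-1)/(12+23-2)
= 11/33 = 0.3333

0.3333


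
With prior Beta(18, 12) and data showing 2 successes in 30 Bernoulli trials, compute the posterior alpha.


Conjugate update: alpha_posterior = alpha_prior + k
= 18 + 2 = 20

20


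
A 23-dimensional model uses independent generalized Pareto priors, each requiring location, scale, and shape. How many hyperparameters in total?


Per parameter: 3 (location, scale, and shape).
Total = 23 * 3 = 69

69


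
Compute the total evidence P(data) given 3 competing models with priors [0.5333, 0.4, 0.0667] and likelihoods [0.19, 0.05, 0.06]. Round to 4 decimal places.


Marginal likelihood = sum P(model_i) * P(data|model_i)
Model 1: 0.5333 * 0.19 = 0.1013
Model 2: 0.4 * 0.05 = 0.02
Model 3: 0.0667 * 0.06 = 0.004
Total = 0.1253

0.1253


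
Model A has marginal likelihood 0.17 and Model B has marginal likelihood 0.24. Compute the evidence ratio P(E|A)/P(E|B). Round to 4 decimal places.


Evidence ratio = P(E|A) / P(E|B)
= 0.17 / 0.24
= 0.7083

0.7083


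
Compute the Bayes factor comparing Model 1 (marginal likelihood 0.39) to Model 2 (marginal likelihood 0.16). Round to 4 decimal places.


BF12 = marginal likelihood of M1 / marginal likelihood of M2
= 0.39/0.16
= 2.4375

2.4375


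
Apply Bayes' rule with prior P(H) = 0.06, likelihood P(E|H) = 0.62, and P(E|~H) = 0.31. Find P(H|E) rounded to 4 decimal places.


Step 1: Compute marginal P(E) = P(E|H)P(H) + P(E|~H)P(~H)
= 0.62*0.06 + 0.31*0.94 = 0.3286
Step 2: P(H|E) = P(E|H)P(H)/P(E) = 0.0372/0.3286
= 0.1132

0.1132


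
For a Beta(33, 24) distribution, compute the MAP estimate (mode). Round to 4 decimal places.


MAP = mode = (a-1)/(a+b-2)
= (33-1)/(33+24-2)
= 32/55 = 0.5818

0.5818


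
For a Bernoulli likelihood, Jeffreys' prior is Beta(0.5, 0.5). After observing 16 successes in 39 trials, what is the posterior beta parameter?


Jeffreys' prior for Bernoulli is Beta(0.5, 0.5).
Posterior is Beta(0.5 + k, 0.5 + n - k).
Posterior beta = 0.5 + (n - k) = 0.5 + 23 = 23.5

23.5


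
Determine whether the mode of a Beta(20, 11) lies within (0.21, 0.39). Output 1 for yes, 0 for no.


First find the mode: (a-1)/(a+b-2) = 0.6552
Is 0.6552 in (0.21, 0.39)? 0

0


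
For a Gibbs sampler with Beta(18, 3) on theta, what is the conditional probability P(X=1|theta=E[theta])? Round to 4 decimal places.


E[theta] = 18/(18+3) = 0.8571
P(X=1|theta) = theta = 0.8571

0.8571


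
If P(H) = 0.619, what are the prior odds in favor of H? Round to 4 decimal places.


Prior odds = P(H) / (1 - P(H))
= 0.619 / 0.381
= 1.6247

1.6247


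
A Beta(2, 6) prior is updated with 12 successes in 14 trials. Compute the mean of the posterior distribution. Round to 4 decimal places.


After update: Beta(14, 8)
Mean = 14 / (14 + 8) = 14 / 22
= 0.6364

0.6364


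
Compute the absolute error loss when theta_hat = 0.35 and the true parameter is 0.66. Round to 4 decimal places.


L = |theta_hat - theta_true|
= |0.35 - 0.66| = 0.31

0.31


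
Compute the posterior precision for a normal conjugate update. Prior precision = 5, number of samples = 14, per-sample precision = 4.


tau_post = tau_0 + n * tau
= 5 + 14 * 4 = 61

61


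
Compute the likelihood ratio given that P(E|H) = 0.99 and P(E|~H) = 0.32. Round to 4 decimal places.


LR = P(E|H) / P(E|~H)
= 0.99 / 0.32 = 3.0938

3.0938


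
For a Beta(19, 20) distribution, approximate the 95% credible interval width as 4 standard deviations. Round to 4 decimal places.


Variance of Beta(a,b) = ab / ((a+b)^2 * (a+b+1))
= 19*20 / ((39)^2 * 40)
= 0.0062
SD = sqrt(0.0062) = 0.079
Width = 4 * SD = 0.3161

0.3161


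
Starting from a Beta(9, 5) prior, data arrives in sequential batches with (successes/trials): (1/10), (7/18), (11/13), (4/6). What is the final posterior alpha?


In sequential Bayesian updating, we sum all successes.
Total successes = 23
Final alpha = 9 + 23 = 32

32


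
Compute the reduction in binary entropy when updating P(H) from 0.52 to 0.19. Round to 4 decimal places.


H_before = -p*log2(p) - (1-p)*log2(1-p) for p=0.52: 0.9988
H_after for p=0.19: 0.7015
Reduction = 0.9988 - 0.7015 = 0.2974

0.2974


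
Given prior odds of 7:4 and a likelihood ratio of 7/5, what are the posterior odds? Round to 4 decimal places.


Posterior odds = prior odds * LR
Prior odds = 7/4 = 1.75
LR = 7/5 = 1.4
Posterior odds = 1.75 * 1.4 = 2.45

2.45


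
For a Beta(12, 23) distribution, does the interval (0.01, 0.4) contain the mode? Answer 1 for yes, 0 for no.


Mode of Beta(a,b) = (a-1)/(a+b-2)
= (12-1)/(12+23-2) = 0.3333
Check: 0.01 <= 0.3333 <= 0.4?
Result: 1

1


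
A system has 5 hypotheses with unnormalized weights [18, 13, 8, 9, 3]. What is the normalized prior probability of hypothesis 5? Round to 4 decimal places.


The normalized prior is the weight divided by the total.
Total weight = 51
P(H5) = 3 / 51 = 0.0588

0.0588


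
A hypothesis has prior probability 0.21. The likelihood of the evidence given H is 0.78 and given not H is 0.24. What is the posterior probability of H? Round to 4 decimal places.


Using Bayes' theorem:
P(E) = 0.21 * 0.78 + 0.79 * 0.24
P(E) = 0.3534
P(H|E) = (0.21 * 0.78) / 0.3534 = 0.4635

0.4635


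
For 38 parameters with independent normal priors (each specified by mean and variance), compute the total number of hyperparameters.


A normal prior has 2 hyperparameters per parameter.
Total = 38 * 2 = 76

76


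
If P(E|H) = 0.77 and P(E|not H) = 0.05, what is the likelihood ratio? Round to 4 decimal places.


Likelihood ratio = P(E|H) / P(E|not H)
= 0.77 / 0.05
= 15.4

15.4


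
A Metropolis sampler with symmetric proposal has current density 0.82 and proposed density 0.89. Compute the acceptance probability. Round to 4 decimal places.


For symmetric proposals, acceptance = min(1, pi(x*)/pi(x))
= min(1, 0.89/0.82)
= min(1, 1.0854) = 1.0

1.0


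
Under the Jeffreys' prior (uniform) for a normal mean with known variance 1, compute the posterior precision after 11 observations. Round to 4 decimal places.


Prior precision = 0 (flat prior).
Post. prec. = 0 + n/var = 11/1 = 11.0

11.0


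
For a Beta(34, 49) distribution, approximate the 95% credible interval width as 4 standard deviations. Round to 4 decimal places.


Variance of Beta(a,b) = ab / ((a+b)^2 * (a+b+1))
= 34*49 / ((83)^2 * 84)
= 0.0029
SD = sqrt(0.0029) = 0.0537
Width = 4 * SD = 0.2146

0.2146


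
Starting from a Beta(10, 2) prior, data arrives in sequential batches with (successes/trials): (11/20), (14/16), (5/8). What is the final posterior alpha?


In sequential Bayesian updating, we sum all successes.
Total successes = 30
Final alpha = 10 + 30 = 40

40


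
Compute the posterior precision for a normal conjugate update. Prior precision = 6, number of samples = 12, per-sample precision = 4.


tau_post = tau_0 + n * tau
= 6 + 12 * 4 = 54

54


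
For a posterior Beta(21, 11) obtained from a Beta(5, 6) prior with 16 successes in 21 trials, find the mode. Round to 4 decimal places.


Mode = (alpha - 1) / (alpha + beta - 2)
= 20 / 30
= 0.6667

0.6667


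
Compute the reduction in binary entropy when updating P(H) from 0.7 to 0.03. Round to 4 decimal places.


H_before = -p*log2(p) - (1-p)*log2(1-p) for p=0.7: 0.8813
H_after for p=0.03: 0.1944
Reduction = 0.8813 - 0.1944 = 0.6869

0.6869


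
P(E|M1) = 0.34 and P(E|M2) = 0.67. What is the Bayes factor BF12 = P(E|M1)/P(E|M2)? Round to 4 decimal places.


Bayes factor BF12 = P(E|M1) / P(E|M2)
= 0.34 / 0.67
= 0.5075

0.5075


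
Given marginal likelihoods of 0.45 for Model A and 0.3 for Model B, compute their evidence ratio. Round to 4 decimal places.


Ratio = ML(A) / ML(B) = 0.45/0.3
= 1.5

1.5


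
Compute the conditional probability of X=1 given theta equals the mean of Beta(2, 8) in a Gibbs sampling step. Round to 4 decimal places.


Mean of Beta(2, 8) = 0.2
P(X=1 | theta=0.2) = 0.2

0.2


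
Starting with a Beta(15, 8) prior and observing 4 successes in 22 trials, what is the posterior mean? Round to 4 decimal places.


Posterior parameters: alpha = 15 + 4 = 19
beta = 8 + 18 = 26
Posterior mean = alpha / (alpha + beta) = 19 / 45
= 0.4222

0.4222


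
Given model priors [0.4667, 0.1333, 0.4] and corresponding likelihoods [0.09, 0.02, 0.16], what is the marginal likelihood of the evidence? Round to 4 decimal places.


P(E) = sum_i P(M_i) P(E|M_i)
= 0.042 + 0.0027 + 0.064
= 0.1087

0.1087


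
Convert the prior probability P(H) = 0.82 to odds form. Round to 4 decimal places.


P(not H) = 1 - 0.82 = 0.18
Odds = 0.82 / 0.18 = 4.5556

4.5556


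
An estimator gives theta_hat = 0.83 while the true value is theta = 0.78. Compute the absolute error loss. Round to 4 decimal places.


The absolute error loss is |theta_hat - theta|
= |0.83 - 0.78|
= 0.05

0.05


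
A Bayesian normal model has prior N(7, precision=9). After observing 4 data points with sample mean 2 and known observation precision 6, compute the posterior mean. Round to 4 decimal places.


Posterior mean = (prior_precision * prior_mean + n * data_precision * data_mean) / (prior_precision + n * data_precision)
Numerator = 9*7 + 4*6*2 = 111
Denominator = 9 + 4*6 = 33
Posterior mean = 3.3636

3.3636


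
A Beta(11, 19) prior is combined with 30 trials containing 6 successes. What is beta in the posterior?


In conjugate updating:
beta_posterior = beta_prior + (n - k)
= 19 + (30 - 6)
= 19 + 24 = 43

43


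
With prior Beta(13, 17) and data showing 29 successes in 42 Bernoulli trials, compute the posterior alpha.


Conjugate update: alpha_posterior = alpha_prior + k
= 13 + 29 = 42

42


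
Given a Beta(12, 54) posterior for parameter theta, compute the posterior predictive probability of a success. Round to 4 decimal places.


For a Beta-Bernoulli model, the predictive probability is the mean:
P(success) = 12/(12+54) = 12/66 = 0.1818

0.1818


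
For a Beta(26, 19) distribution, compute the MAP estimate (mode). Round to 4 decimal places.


MAP = mode = (a-1)/(a+b-2)
= (26-1)/(26+19-2)
= 25/43 = 0.5814

0.5814


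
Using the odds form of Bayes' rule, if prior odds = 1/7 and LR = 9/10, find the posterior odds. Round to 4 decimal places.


Bayes' rule in odds form: posterior odds = prior odds * LR
= (1 * 9) / (7 * 10)
= 9/70 = 0.1286

0.1286


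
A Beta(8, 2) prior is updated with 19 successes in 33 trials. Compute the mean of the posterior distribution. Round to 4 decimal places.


After update: Beta(27, 16)
Mean = 27 / (27 + 16) = 27 / 43
= 0.6279

0.6279


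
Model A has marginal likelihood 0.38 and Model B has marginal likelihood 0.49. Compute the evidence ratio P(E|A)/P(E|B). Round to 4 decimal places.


Evidence ratio = P(E|A) / P(E|B)
= 0.38 / 0.49
= 0.7755

0.7755


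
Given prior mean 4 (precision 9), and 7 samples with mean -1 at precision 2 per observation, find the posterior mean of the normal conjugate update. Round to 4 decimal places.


The posterior mean is a precision-weighted average of prior and data.
Post. prec. = 9 + 14 = 23
Post. mean = (36 + -14)/23 = 22/23 = 0.9565

0.9565


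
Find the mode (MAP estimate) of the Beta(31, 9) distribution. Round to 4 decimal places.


For Beta(a,b) with a,b > 1:
Mode = (a-1)/(a+b-2) = (31-1)/(40-2)
= 30/38 = 0.7895

0.7895


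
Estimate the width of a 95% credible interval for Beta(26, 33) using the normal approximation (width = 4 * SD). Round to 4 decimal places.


For Beta(a,b): Var = ab/((a+b)^2(a+b+1))
Var = 0.0041, SD = 0.0641
Approximate 95% CI width = 4 * 0.0641 = 0.2564

0.2564


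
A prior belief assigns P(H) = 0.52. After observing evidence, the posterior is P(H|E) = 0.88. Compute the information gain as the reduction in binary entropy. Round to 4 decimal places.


H(prior) = -0.52*log2(0.52) - 0.48*log2(0.48)
= 0.9988
H(post) = -0.88*log2(0.88) - 0.12*log2(0.12)
= 0.5294
IG = 0.9988 - 0.5294 = 0.4695

0.4695


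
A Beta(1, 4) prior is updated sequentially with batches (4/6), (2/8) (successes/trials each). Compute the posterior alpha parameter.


Sequential conjugate updating is equivalent to a single batch update.
Total successes across all batches = 6
alpha_posterior = alpha_prior + total_successes = 1 + 6
= 7

7


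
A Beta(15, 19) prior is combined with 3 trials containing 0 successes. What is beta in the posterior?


In conjugate updating:
beta_posterior = beta_prior + (n - k)
= 19 + (3 - 0)
= 19 + 3 = 22

22


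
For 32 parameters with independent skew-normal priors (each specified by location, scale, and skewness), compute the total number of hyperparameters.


A skew-normal prior has 3 hyperparameters per parameter.
Total = 32 * 3 = 96

96


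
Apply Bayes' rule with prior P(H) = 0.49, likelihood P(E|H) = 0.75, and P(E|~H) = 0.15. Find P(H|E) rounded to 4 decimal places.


Step 1: Compute marginal P(E) = P(E|H)P(H) + P(E|~H)P(~H)
= 0.75*0.49 + 0.15*0.51 = 0.444
Step 2: P(H|E) = P(E|H)P(H)/P(E) = 0.3675/0.444
= 0.8277

0.8277


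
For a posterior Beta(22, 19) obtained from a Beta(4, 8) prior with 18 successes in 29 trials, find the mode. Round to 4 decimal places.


Mode = (alpha - 1) / (alpha + beta - 2)
= 21 / 39
= 0.5385

0.5385


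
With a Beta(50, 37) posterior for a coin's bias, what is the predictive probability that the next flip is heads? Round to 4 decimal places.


The predictive probability equals the posterior mean.
P(next = heads) = alpha / (alpha + beta)
= 50 / 87 = 0.5747

0.5747


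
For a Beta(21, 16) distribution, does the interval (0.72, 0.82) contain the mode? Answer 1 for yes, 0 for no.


Mode of Beta(a,b) = (a-1)/(a+b-2)
= (21-1)/(21+16-2) = 0.5714
Check: 0.72 <= 0.5714 <= 0.82?
Result: 0

0


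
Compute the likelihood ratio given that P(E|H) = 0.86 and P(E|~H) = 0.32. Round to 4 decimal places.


LR = P(E|H) / P(E|~H)
= 0.86 / 0.32 = 2.6875

2.6875


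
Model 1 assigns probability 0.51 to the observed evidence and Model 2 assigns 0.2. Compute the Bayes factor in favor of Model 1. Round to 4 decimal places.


BF = P(data|M1) / P(data|M2)
= 0.51 / 0.2 = 2.55

2.55


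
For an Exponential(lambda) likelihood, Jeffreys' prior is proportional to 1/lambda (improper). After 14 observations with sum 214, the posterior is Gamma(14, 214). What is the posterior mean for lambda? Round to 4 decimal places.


Posterior = Gamma(n, sum_x) = Gamma(14, 214)
Posterior mean = shape/rate = 14/214
= 0.0654

0.0654


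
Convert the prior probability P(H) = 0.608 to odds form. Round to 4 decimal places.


P(not H) = 1 - 0.608 = 0.392
Odds = 0.608 / 0.392 = 1.551

1.551


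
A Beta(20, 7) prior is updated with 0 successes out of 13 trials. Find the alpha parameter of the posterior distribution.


In the Beta-Binomial conjugate update:
alpha_post = alpha_prior + successes
= 20 + 0
= 20

20


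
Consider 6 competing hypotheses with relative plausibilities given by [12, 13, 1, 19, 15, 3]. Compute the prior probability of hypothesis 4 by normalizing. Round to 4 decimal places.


Sum of weights = 12 + 13 + 1 + 19 + 15 + 3 = 63
Normalized prior for H4 = 19 / 63
= 0.3016

0.3016


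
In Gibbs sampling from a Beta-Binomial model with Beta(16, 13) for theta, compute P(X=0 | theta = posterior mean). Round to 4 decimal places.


Posterior mean = alpha/(alpha+beta) = 16/29 = 0.5517
P(X=0|theta=mean) = 1 - theta = 0.4483

0.4483


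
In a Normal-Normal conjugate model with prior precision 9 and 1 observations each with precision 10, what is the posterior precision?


Posterior precision = prior precision + n * observation precision
= 9 + 1 * 10
= 9 + 10 = 19

19


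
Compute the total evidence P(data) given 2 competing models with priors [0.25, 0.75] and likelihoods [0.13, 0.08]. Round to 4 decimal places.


Marginal likelihood = sum P(model_i) * P(data|model_i)
Model 1: 0.25 * 0.13 = 0.0325
Model 2: 0.75 * 0.08 = 0.06
Total = 0.0925

0.0925


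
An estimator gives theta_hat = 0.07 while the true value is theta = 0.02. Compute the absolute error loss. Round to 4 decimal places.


The absolute error loss is |theta_hat - theta|
= |0.07 - 0.02|
= 0.05

0.05


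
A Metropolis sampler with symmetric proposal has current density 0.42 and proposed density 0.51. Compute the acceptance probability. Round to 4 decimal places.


For symmetric proposals, acceptance = min(1, pi(x*)/pi(x))
= min(1, 0.51/0.42)
= min(1, 1.2143) = 1.0

1.0


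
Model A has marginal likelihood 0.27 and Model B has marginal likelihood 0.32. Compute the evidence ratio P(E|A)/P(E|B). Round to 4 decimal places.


Evidence ratio = P(E|A) / P(E|B)
= 0.27 / 0.32
= 0.8438

0.8438


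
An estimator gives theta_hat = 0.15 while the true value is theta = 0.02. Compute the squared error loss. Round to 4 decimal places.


The squared error loss is (theta_hat - theta)^2
= (0.15 - 0.02)^2
= (0.13)^2 = 0.0169

0.0169


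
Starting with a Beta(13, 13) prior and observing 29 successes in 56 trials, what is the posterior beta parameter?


Posterior beta = prior beta + failures
Failures = 56 - 29 = 27
beta_post = 13 + 27 = 40

40


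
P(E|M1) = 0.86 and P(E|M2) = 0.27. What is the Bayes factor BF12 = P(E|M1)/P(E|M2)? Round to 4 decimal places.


Bayes factor BF12 = P(E|M1) / P(E|M2)
= 0.86 / 0.27
= 3.1852

3.1852


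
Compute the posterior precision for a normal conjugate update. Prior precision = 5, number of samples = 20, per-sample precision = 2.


tau_post = tau_0 + n * tau
= 5 + 20 * 2 = 45

45


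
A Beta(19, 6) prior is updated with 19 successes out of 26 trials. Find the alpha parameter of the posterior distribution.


In the Beta-Binomial conjugate update:
alpha_post = alpha_prior + successes
= 19 + 19
= 38

38


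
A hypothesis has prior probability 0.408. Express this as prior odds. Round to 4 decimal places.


Odds = P(H) / P(not H) = 0.408 / 0.592
= 0.6892

0.6892


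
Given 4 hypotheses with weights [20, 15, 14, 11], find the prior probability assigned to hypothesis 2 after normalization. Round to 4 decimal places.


To normalize, divide each weight by the sum of all weights.
Sum = 60
Prior(H2) = 15/60 = 0.25

0.25


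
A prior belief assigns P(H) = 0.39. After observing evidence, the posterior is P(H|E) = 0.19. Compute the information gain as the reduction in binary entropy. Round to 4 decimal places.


H(prior) = -0.39*log2(0.39) - 0.61*log2(0.61)
= 0.9648
H(post) = -0.19*log2(0.19) - 0.81*log2(0.81)
= 0.7015
IG = 0.9648 - 0.7015 = 0.2633

0.2633
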